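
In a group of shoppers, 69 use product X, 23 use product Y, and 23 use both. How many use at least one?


|A ∪ B| = |A| + |B| - |A ∩ B|
= 69 + 23 - 23
= 69

|A ∪ B| = 69


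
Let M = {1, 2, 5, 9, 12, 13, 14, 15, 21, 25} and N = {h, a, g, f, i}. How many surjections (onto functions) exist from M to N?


n = |M| = 10, k = |N| = 5. Surjections via inclusion-exclusion:
S(n,k) = Σ(-1)^i × C(k,i) × (k-i)^n, i=0 to k
i=0: (-1)^0×C(5,0)×5^10 = 9765625
i=1: (-1)^1×C(5,1)×4^10 = -5242880
i=2: (-1)^2×C(5,2)×3^10 = 590490
i=3: (-1)^3×C(5,3)×2^10 = -10240
i=4: (-1)^4×C(5,4)×1^10 = 5
i=5: (-1)^5×C(5,5)×0^10 = 0
Total = 5103000

Number of surjections = 5103000


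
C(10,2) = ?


C(n,k) = n! / (k!(n-k)!)
C(10,2) = 10! / (2!8!)
= 45

C(10,2) = 45


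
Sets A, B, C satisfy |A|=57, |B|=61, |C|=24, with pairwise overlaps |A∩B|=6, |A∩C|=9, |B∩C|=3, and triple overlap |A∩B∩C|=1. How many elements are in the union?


|A∪B∪C| = |A|+|B|+|C| - |A∩B|-|A∩C|-|B∩C| + |A∩B∩C|
= 57+61+24 - 6-9-3 + 1
= 142 - 18 + 1
= 125

|A ∪ B ∪ C| = 125


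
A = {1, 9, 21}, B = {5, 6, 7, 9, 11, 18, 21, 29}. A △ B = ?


A △ B = (A \ B) ∪ (B \ A) = elements in exactly one of A or B
A \ B = {1}
B \ A = {5, 6, 7, 11, 18, 29}
A △ B = {1, 5, 6, 7, 11, 18, 29}

A △ B = {1, 5, 6, 7, 11, 18, 29}


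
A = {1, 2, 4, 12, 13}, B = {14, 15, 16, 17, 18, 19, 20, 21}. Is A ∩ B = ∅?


Disjoint means A ∩ B = ∅.
A ∩ B = ∅
A ∩ B = ∅, so A and B are disjoint.

Yes, A and B are disjoint


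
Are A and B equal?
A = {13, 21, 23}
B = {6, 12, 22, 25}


Two sets are equal iff they have exactly the same elements.
A = {13, 21, 23}
B = {6, 12, 22, 25}
Differences: {6, 12, 13, 21, 22, 23, 25}
A ≠ B

No, A ≠ B


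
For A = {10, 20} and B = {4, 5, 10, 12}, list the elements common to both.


A ∩ B = elements in both A and B
A = {10, 20}
B = {4, 5, 10, 12}
A ∩ B = {10}

A ∩ B = {10}


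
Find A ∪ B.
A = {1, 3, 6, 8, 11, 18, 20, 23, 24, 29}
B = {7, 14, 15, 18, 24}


A ∪ B = all elements in A or B (or both)
A = {1, 3, 6, 8, 11, 18, 20, 23, 24, 29}
B = {7, 14, 15, 18, 24}
A ∪ B = {1, 3, 6, 7, 8, 11, 14, 15, 18, 20, 23, 24, 29}

A ∪ B = {1, 3, 6, 7, 8, 11, 14, 15, 18, 20, 23, 24, 29}


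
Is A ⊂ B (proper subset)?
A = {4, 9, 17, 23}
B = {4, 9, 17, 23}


A ⊂ B requires: A ⊆ B AND A ≠ B.
A ⊆ B? Yes
A = B? Yes
A = B, so A is not a PROPER subset.

No, A is not a proper subset of B


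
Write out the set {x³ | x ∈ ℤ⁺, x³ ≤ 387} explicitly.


Checking each candidate:
Condition: positive perfect cubes ≤ 387
Result = {1, 8, 27, 64, 125, 216, 343}

{1, 8, 27, 64, 125, 216, 343}


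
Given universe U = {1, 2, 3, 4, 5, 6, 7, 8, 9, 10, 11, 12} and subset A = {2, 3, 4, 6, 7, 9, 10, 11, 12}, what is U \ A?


Aᶜ = U \ A = elements in U but not in A
U = {1, 2, 3, 4, 5, 6, 7, 8, 9, 10, 11, 12}
A = {2, 3, 4, 6, 7, 9, 10, 11, 12}
Aᶜ = {1, 5, 8}

Aᶜ = {1, 5, 8}


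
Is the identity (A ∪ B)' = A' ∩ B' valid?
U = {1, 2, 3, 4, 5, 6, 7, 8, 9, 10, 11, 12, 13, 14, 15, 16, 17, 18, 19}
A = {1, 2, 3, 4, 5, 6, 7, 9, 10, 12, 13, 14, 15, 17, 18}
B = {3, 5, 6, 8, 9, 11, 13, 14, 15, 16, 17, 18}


LHS: A ∪ B = {1, 2, 3, 4, 5, 6, 7, 8, 9, 10, 11, 12, 13, 14, 15, 16, 17, 18}
(A ∪ B)' = U \ (A ∪ B) = {19}
A' = {8, 11, 16, 19}, B' = {1, 2, 4, 7, 10, 12, 19}
Claimed RHS: A' ∩ B' = {19}
Identity is VALID: LHS = RHS = {19} ✓

Identity is valid. (A ∪ B)' = A' ∩ B' = {19}


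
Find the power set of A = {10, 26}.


|A| = 2, so |P(A)| = 2^2 = 4
Enumerate subsets by cardinality (0 to 2):
∅, {10}, {26}, {10, 26}

P(A) has 4 subsets: ∅, {10}, {26}, {10, 26}


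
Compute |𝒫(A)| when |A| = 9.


Number of subsets = 2^n
= 2^9
= 512

|P(A)| = 512


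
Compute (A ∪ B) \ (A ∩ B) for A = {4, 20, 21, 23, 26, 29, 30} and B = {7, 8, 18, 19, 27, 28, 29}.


A △ B = (A \ B) ∪ (B \ A) = elements in exactly one of A or B
A \ B = {4, 20, 21, 23, 26, 30}
B \ A = {7, 8, 18, 19, 27, 28}
A △ B = {4, 7, 8, 18, 19, 20, 21, 23, 26, 27, 28, 30}

A △ B = {4, 7, 8, 18, 19, 20, 21, 23, 26, 27, 28, 30}


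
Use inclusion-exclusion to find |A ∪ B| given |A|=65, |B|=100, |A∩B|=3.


|A ∪ B| = |A| + |B| - |A ∩ B|
= 65 + 100 - 3
= 162

|A ∪ B| = 162


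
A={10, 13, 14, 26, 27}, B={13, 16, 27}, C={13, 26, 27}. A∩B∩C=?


A ∩ B = {13, 27}
(A ∩ B) ∩ C = {13, 27}

A ∩ B ∩ C = {13, 27}


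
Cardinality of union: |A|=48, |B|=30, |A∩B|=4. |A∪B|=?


|A ∪ B| = |A| + |B| - |A ∩ B|
= 48 + 30 - 4
= 74

|A ∪ B| = 74


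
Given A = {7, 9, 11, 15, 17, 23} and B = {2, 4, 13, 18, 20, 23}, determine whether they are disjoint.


Disjoint means A ∩ B = ∅.
A ∩ B = {23}
A ∩ B ≠ ∅, so A and B are NOT disjoint.

No, A and B are not disjoint (A ∩ B = {23})


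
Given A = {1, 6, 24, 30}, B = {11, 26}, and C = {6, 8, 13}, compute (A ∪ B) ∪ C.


A ∪ B = {1, 6, 11, 24, 26, 30}
(A ∪ B) ∪ C = {1, 6, 8, 11, 13, 24, 26, 30}

A ∪ B ∪ C = {1, 6, 8, 11, 13, 24, 26, 30}


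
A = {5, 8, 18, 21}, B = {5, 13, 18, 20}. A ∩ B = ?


A ∩ B = elements in both A and B
A = {5, 8, 18, 21}
B = {5, 13, 18, 20}
A ∩ B = {5, 18}

A ∩ B = {5, 18}


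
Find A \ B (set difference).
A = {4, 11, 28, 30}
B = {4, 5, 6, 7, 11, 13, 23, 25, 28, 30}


A \ B = elements in A but not in B
A = {4, 11, 28, 30}
B = {4, 5, 6, 7, 11, 13, 23, 25, 28, 30}
Remove from A any elements in B
A \ B = ∅

A \ B = ∅


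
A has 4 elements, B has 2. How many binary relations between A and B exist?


A relation from A to B is any subset of A × B.
|A × B| = 4 × 2 = 8
# relations = 2^|A × B| = 2^8 = 256

Number of relations = 256


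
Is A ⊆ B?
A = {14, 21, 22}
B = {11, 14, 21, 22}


A ⊆ B means every element of A is in B.
All elements of A are in B.
So A ⊆ B.

Yes, A ⊆ B


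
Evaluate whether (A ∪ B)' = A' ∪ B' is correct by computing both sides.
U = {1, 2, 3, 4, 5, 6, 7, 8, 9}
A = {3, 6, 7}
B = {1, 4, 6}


LHS: A ∪ B = {1, 3, 4, 6, 7}
(A ∪ B)' = U \ (A ∪ B) = {2, 5, 8, 9}
A' = {1, 2, 4, 5, 8, 9}, B' = {2, 3, 5, 7, 8, 9}
Claimed RHS: A' ∪ B' = {1, 2, 3, 4, 5, 7, 8, 9}
Identity is INVALID: LHS = {2, 5, 8, 9} but the RHS claimed here equals {1, 2, 3, 4, 5, 7, 8, 9}. The correct form is (A ∪ B)' = A' ∩ B'.

Identity is invalid: (A ∪ B)' = {2, 5, 8, 9} but A' ∪ B' = {1, 2, 3, 4, 5, 7, 8, 9}. The correct De Morgan law is (A ∪ B)' = A' ∩ B'.


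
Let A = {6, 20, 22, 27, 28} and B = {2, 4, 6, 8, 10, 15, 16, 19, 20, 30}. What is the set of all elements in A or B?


A ∪ B = all elements in A or B (or both)
A = {6, 20, 22, 27, 28}
B = {2, 4, 6, 8, 10, 15, 16, 19, 20, 30}
A ∪ B = {2, 4, 6, 8, 10, 15, 16, 19, 20, 22, 27, 28, 30}

A ∪ B = {2, 4, 6, 8, 10, 15, 16, 19, 20, 22, 27, 28, 30}


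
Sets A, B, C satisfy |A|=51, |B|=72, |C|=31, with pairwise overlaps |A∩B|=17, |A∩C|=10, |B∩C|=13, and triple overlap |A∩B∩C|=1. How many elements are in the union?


|A∪B∪C| = |A|+|B|+|C| - |A∩B|-|A∩C|-|B∩C| + |A∩B∩C|
= 51+72+31 - 17-10-13 + 1
= 154 - 40 + 1
= 115

|A ∪ B ∪ C| = 115


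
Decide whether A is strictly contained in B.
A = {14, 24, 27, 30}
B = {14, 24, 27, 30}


A ⊂ B requires: A ⊆ B AND A ≠ B.
A ⊆ B? Yes
A = B? Yes
A = B, so A is not a PROPER subset.

No, A is not a proper subset of B


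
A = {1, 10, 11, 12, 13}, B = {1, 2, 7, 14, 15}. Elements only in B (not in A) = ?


A = {1, 10, 11, 12, 13}
B = {1, 2, 7, 14, 15}
Region: only in B (not in A)
Elements: {2, 7, 14, 15}

Elements only in B (not in A): {2, 7, 14, 15}


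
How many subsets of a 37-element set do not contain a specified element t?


Subsets of A avoiding t are subsets of A \ {t}, which has 36 elements.
Count = 2^(n-1) = 2^36
= 68719476736

Number of subsets avoiding t = 68719476736


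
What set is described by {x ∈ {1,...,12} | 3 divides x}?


Checking each candidate:
Condition: multiples of 3 in {1,...,12}
Result = {3, 6, 9, 12}

{3, 6, 9, 12}


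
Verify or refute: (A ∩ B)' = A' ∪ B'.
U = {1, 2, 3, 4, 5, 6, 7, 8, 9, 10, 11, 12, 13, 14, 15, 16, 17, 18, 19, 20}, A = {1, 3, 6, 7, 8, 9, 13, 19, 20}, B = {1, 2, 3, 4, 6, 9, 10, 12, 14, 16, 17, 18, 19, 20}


LHS: A ∩ B = {1, 3, 6, 9, 19, 20}
(A ∩ B)' = U \ (A ∩ B) = {2, 4, 5, 7, 8, 10, 11, 12, 13, 14, 15, 16, 17, 18}
A' = {2, 4, 5, 10, 11, 12, 14, 15, 16, 17, 18}, B' = {5, 7, 8, 11, 13, 15}
Claimed RHS: A' ∪ B' = {2, 4, 5, 7, 8, 10, 11, 12, 13, 14, 15, 16, 17, 18}
Identity is VALID: LHS = RHS = {2, 4, 5, 7, 8, 10, 11, 12, 13, 14, 15, 16, 17, 18} ✓

Identity is valid. (A ∩ B)' = A' ∪ B' = {2, 4, 5, 7, 8, 10, 11, 12, 13, 14, 15, 16, 17, 18}


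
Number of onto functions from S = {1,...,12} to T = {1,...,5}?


n = |S| = 12, k = |T| = 5. Surjections via inclusion-exclusion:
S(n,k) = Σ(-1)^i × C(k,i) × (k-i)^n, i=0 to k
i=0: (-1)^0×C(5,0)×5^12 = 244140625
i=1: (-1)^1×C(5,1)×4^12 = -83886080
i=2: (-1)^2×C(5,2)×3^12 = 5314410
i=3: (-1)^3×C(5,3)×2^12 = -40960
i=4: (-1)^4×C(5,4)×1^12 = 5
i=5: (-1)^5×C(5,5)×0^12 = 0
Total = 165528000

Number of surjections = 165528000


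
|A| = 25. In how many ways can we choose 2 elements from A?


C(n,k) = n! / (k!(n-k)!)
C(25,2) = 25! / (2!23!)
= 300

C(25,2) = 300


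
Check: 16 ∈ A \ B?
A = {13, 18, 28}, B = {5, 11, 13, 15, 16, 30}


A = {13, 18, 28}, B = {5, 11, 13, 15, 16, 30}
A \ B = elements in A but not in B
A \ B = {18, 28}
Checking if 16 ∈ A \ B
16 is not in A \ B → False

16 ∉ A \ B


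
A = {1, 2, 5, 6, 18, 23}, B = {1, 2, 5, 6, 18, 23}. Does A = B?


Two sets are equal iff they have exactly the same elements.
A = {1, 2, 5, 6, 18, 23}
B = {1, 2, 5, 6, 18, 23}
Same elements → A = B

Yes, A = B


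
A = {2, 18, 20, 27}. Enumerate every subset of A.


|A| = 4, so |P(A)| = 2^4 = 16
Enumerate subsets by cardinality (0 to 4):
∅, {2}, {18}, {20}, {27}, {2, 18}, {2, 20}, {2, 27}, {18, 20}, {18, 27}, {20, 27}, {2, 18, 20}, {2, 18, 27}, {2, 20, 27}, {18, 20, 27}, {2, 18, 20, 27}

P(A) has 16 subsets: ∅, {2}, {18}, {20}, {27}, {2, 18}, {2, 20}, {2, 27}, {18, 20}, {18, 27}, {20, 27}, {2, 18, 20}, {2, 18, 27}, {2, 20, 27}, {18, 20, 27}, {2, 18, 20, 27}


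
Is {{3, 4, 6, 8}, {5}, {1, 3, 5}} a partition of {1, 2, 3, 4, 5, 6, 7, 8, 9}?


A partition requires: (1) non-empty parts, (2) pairwise disjoint, (3) union = U
Parts: {3, 4, 6, 8}, {5}, {1, 3, 5}
Union of parts: {1, 3, 4, 5, 6, 8}
U = {1, 2, 3, 4, 5, 6, 7, 8, 9}
All non-empty? True
Pairwise disjoint? False
Covers U? False

No, not a valid partition


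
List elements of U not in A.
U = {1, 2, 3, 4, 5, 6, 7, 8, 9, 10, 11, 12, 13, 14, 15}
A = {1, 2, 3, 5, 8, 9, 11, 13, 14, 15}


Aᶜ = U \ A = elements in U but not in A
U = {1, 2, 3, 4, 5, 6, 7, 8, 9, 10, 11, 12, 13, 14, 15}
A = {1, 2, 3, 5, 8, 9, 11, 13, 14, 15}
Aᶜ = {4, 6, 7, 10, 12}

Aᶜ = {4, 6, 7, 10, 12}


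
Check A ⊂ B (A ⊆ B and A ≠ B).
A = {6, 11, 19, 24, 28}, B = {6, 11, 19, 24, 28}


A ⊂ B requires: A ⊆ B AND A ≠ B.
A ⊆ B? Yes
A = B? Yes
A = B, so A is not a PROPER subset.

No, A is not a proper subset of B


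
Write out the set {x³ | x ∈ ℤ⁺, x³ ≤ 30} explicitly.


Checking each candidate:
Condition: positive perfect cubes ≤ 30
Result = {1, 8, 27}

{1, 8, 27}


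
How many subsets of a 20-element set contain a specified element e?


Subsets of A containing e correspond to subsets of A \ {e}, which has 19 elements.
Count = 2^(n-1) = 2^19
= 524288

Number of subsets containing e = 524288


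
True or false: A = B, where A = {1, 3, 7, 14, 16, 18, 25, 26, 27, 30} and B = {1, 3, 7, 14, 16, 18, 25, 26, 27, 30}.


Two sets are equal iff they have exactly the same elements.
A = {1, 3, 7, 14, 16, 18, 25, 26, 27, 30}
B = {1, 3, 7, 14, 16, 18, 25, 26, 27, 30}
Same elements → A = B

Yes, A = B


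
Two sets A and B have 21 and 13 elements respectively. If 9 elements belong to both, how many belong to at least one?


|A ∪ B| = |A| + |B| - |A ∩ B|
= 21 + 13 - 9
= 25

|A ∪ B| = 25


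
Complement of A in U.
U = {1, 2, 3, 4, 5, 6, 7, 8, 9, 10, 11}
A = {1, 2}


Aᶜ = U \ A = elements in U but not in A
U = {1, 2, 3, 4, 5, 6, 7, 8, 9, 10, 11}
A = {1, 2}
Aᶜ = {3, 4, 5, 6, 7, 8, 9, 10, 11}

Aᶜ = {3, 4, 5, 6, 7, 8, 9, 10, 11}


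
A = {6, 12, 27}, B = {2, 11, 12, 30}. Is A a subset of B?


A ⊆ B means every element of A is in B.
Elements in A not in B: {6, 27}
So A ⊄ B.

No, A ⊄ B


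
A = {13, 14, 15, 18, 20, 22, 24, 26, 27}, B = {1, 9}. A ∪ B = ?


A ∪ B = all elements in A or B (or both)
A = {13, 14, 15, 18, 20, 22, 24, 26, 27}
B = {1, 9}
A ∪ B = {1, 9, 13, 14, 15, 18, 20, 22, 24, 26, 27}

A ∪ B = {1, 9, 13, 14, 15, 18, 20, 22, 24, 26, 27}


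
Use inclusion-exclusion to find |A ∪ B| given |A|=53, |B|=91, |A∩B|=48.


|A ∪ B| = |A| + |B| - |A ∩ B|
= 53 + 91 - 48
= 96

|A ∪ B| = 96


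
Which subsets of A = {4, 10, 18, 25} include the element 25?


A subset of A contains 25 iff the remaining 3 elements form any subset of A \ {25}.
Count: 2^(n-1) = 2^3 = 8
Subsets containing 25: {25}, {4, 25}, {10, 25}, {18, 25}, {4, 10, 25}, {4, 18, 25}, {10, 18, 25}, {4, 10, 18, 25}

Subsets containing 25 (8 total): {25}, {4, 25}, {10, 25}, {18, 25}, {4, 10, 25}, {4, 18, 25}, {10, 18, 25}, {4, 10, 18, 25}


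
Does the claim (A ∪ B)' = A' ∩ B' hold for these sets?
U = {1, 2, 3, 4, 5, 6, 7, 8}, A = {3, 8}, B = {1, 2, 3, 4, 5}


LHS: A ∪ B = {1, 2, 3, 4, 5, 8}
(A ∪ B)' = U \ (A ∪ B) = {6, 7}
A' = {1, 2, 4, 5, 6, 7}, B' = {6, 7, 8}
Claimed RHS: A' ∩ B' = {6, 7}
Identity is VALID: LHS = RHS = {6, 7} ✓

Identity is valid. (A ∪ B)' = A' ∩ B' = {6, 7}


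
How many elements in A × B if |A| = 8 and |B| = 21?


|A × B| = |A| × |B|
= 8 × 21
= 168

|A × B| = 168


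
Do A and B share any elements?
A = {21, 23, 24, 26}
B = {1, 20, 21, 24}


Disjoint means A ∩ B = ∅.
A ∩ B = {21, 24}
A ∩ B ≠ ∅, so A and B are NOT disjoint.

Yes — A and B share the element(s) of A ∩ B = {21, 24}, so they are not disjoint


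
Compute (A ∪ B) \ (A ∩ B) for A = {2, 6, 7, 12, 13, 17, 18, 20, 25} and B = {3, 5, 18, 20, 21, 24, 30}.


A △ B = (A \ B) ∪ (B \ A) = elements in exactly one of A or B
A \ B = {2, 6, 7, 12, 13, 17, 25}
B \ A = {3, 5, 21, 24, 30}
A △ B = {2, 3, 5, 6, 7, 12, 13, 17, 21, 24, 25, 30}

A △ B = {2, 3, 5, 6, 7, 12, 13, 17, 21, 24, 25, 30}


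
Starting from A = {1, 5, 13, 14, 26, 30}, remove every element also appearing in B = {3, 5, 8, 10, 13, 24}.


A \ B = elements in A but not in B
A = {1, 5, 13, 14, 26, 30}
B = {3, 5, 8, 10, 13, 24}
Remove from A any elements in B
A \ B = {1, 14, 26, 30}

A \ B = {1, 14, 26, 30}


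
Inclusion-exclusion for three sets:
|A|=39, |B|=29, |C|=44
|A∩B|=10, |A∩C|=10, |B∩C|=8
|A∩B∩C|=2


|A∪B∪C| = |A|+|B|+|C| - |A∩B|-|A∩C|-|B∩C| + |A∩B∩C|
= 39+29+44 - 10-10-8 + 2
= 112 - 28 + 2
= 86

|A ∪ B ∪ C| = 86


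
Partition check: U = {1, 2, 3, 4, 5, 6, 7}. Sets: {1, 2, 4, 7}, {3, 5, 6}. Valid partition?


A partition requires: (1) non-empty parts, (2) pairwise disjoint, (3) union = U
Parts: {1, 2, 4, 7}, {3, 5, 6}
Union of parts: {1, 2, 3, 4, 5, 6, 7}
U = {1, 2, 3, 4, 5, 6, 7}
All non-empty? True
Pairwise disjoint? True
Covers U? True

Yes, valid partition


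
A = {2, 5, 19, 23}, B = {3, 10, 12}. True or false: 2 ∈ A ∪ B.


A = {2, 5, 19, 23}, B = {3, 10, 12}
A ∪ B = all elements in A or B
A ∪ B = {2, 3, 5, 10, 12, 19, 23}
Checking if 2 ∈ A ∪ B
2 is in A ∪ B → True

2 ∈ A ∪ B


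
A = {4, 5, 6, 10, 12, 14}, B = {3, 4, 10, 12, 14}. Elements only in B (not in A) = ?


A = {4, 5, 6, 10, 12, 14}
B = {3, 4, 10, 12, 14}
Region: only in B (not in A)
Elements: {3}

Elements only in B (not in A): {3}


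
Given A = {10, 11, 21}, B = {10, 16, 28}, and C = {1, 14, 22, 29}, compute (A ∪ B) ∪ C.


A ∪ B = {10, 11, 16, 21, 28}
(A ∪ B) ∪ C = {1, 10, 11, 14, 16, 21, 22, 28, 29}

A ∪ B ∪ C = {1, 10, 11, 14, 16, 21, 22, 28, 29}


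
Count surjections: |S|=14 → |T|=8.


n = |S| = 14, k = |T| = 8. Surjections via inclusion-exclusion:
S(n,k) = Σ(-1)^i × C(k,i) × (k-i)^n, i=0 to k
i=0: (-1)^0×C(8,0)×8^14 = 4398046511104
i=1: (-1)^1×C(8,1)×7^14 = -5425784582792
i=2: (-1)^2×C(8,2)×6^14 = 2194196594688
i=3: (-1)^3×C(8,3)×5^14 = -341796875000
i=4: (-1)^4×C(8,4)×4^14 = 18790481920
i=5: (-1)^5×C(8,5)×3^14 = -267846264
i=6: (-1)^6×C(8,6)×2^14 = 458752
i=7: (-1)^7×C(8,7)×1^14 = -8
i=8: (-1)^8×C(8,8)×0^14 = 0
Total = 843184742400

Number of surjections = 843184742400


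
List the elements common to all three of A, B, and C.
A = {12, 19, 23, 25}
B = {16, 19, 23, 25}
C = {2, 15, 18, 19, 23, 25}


A ∩ B = {19, 23, 25}
(A ∩ B) ∩ C = {19, 23, 25}

A ∩ B ∩ C = {19, 23, 25}


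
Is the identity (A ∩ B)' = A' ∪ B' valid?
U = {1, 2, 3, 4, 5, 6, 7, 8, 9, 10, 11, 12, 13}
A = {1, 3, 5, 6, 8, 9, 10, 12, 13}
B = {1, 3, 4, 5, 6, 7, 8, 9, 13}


LHS: A ∩ B = {1, 3, 5, 6, 8, 9, 13}
(A ∩ B)' = U \ (A ∩ B) = {2, 4, 7, 10, 11, 12}
A' = {2, 4, 7, 11}, B' = {2, 10, 11, 12}
Claimed RHS: A' ∪ B' = {2, 4, 7, 10, 11, 12}
Identity is VALID: LHS = RHS = {2, 4, 7, 10, 11, 12} ✓

Identity is valid. (A ∩ B)' = A' ∪ B' = {2, 4, 7, 10, 11, 12}


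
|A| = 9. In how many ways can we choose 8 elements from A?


C(n,k) = n! / (k!(n-k)!)
C(9,8) = 9! / (8!1!)
= 9

C(9,8) = 9


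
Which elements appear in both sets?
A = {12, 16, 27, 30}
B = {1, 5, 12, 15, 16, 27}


A ∩ B = elements in both A and B
A = {12, 16, 27, 30}
B = {1, 5, 12, 15, 16, 27}
A ∩ B = {12, 16, 27}

A ∩ B = {12, 16, 27}


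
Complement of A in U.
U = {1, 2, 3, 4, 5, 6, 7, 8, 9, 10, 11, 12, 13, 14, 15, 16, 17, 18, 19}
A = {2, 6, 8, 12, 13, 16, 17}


Aᶜ = U \ A = elements in U but not in A
U = {1, 2, 3, 4, 5, 6, 7, 8, 9, 10, 11, 12, 13, 14, 15, 16, 17, 18, 19}
A = {2, 6, 8, 12, 13, 16, 17}
Aᶜ = {1, 3, 4, 5, 7, 9, 10, 11, 14, 15, 18, 19}

Aᶜ = {1, 3, 4, 5, 7, 9, 10, 11, 14, 15, 18, 19}


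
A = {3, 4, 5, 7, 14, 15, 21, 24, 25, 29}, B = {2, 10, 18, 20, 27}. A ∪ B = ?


A ∪ B = all elements in A or B (or both)
A = {3, 4, 5, 7, 14, 15, 21, 24, 25, 29}
B = {2, 10, 18, 20, 27}
A ∪ B = {2, 3, 4, 5, 7, 10, 14, 15, 18, 20, 21, 24, 25, 27, 29}

A ∪ B = {2, 3, 4, 5, 7, 10, 14, 15, 18, 20, 21, 24, 25, 27, 29}


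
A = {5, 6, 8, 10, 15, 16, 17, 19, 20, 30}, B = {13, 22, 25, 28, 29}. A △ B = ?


A △ B = (A \ B) ∪ (B \ A) = elements in exactly one of A or B
A \ B = {5, 6, 8, 10, 15, 16, 17, 19, 20, 30}
B \ A = {13, 22, 25, 28, 29}
A △ B = {5, 6, 8, 10, 13, 15, 16, 17, 19, 20, 22, 25, 28, 29, 30}

A △ B = {5, 6, 8, 10, 13, 15, 16, 17, 19, 20, 22, 25, 28, 29, 30}


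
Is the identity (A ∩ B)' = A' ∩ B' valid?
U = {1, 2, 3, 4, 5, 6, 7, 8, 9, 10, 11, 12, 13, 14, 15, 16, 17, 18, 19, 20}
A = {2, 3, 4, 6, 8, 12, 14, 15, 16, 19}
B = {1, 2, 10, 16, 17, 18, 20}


LHS: A ∩ B = {2, 16}
(A ∩ B)' = U \ (A ∩ B) = {1, 3, 4, 5, 6, 7, 8, 9, 10, 11, 12, 13, 14, 15, 17, 18, 19, 20}
A' = {1, 5, 7, 9, 10, 11, 13, 17, 18, 20}, B' = {3, 4, 5, 6, 7, 8, 9, 11, 12, 13, 14, 15, 19}
Claimed RHS: A' ∩ B' = {5, 7, 9, 11, 13}
Identity is INVALID: LHS = {1, 3, 4, 5, 6, 7, 8, 9, 10, 11, 12, 13, 14, 15, 17, 18, 19, 20} but the RHS claimed here equals {5, 7, 9, 11, 13}. The correct form is (A ∩ B)' = A' ∪ B'.

Identity is invalid: (A ∩ B)' = {1, 3, 4, 5, 6, 7, 8, 9, 10, 11, 12, 13, 14, 15, 17, 18, 19, 20} but A' ∩ B' = {5, 7, 9, 11, 13}. The correct De Morgan law is (A ∩ B)' = A' ∪ B'.


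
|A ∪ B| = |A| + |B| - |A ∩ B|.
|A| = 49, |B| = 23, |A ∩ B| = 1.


|A ∪ B| = |A| + |B| - |A ∩ B|
= 49 + 23 - 1
= 71

|A ∪ B| = 71


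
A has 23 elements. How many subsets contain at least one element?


Total subsets = 2^n = 2^23 = 8388608
Non-empty subsets exclude the empty set: 2^n - 1
= 8388608 - 1
= 8388607

Number of non-empty subsets = 8388607


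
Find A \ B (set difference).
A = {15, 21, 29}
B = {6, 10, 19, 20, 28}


A \ B = elements in A but not in B
A = {15, 21, 29}
B = {6, 10, 19, 20, 28}
Remove from A any elements in B
A \ B = {15, 21, 29}

A \ B = {15, 21, 29}


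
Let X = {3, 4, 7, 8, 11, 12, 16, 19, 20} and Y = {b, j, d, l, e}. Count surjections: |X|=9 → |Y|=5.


n = |X| = 9, k = |Y| = 5. Surjections via inclusion-exclusion:
S(n,k) = Σ(-1)^i × C(k,i) × (k-i)^n, i=0 to k
i=0: (-1)^0×C(5,0)×5^9 = 1953125
i=1: (-1)^1×C(5,1)×4^9 = -1310720
i=2: (-1)^2×C(5,2)×3^9 = 196830
i=3: (-1)^3×C(5,3)×2^9 = -5120
i=4: (-1)^4×C(5,4)×1^9 = 5
i=5: (-1)^5×C(5,5)×0^9 = 0
Total = 834120

Number of surjections = 834120


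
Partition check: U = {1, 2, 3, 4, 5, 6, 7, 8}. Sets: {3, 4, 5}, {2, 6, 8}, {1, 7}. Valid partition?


A partition requires: (1) non-empty parts, (2) pairwise disjoint, (3) union = U
Parts: {3, 4, 5}, {2, 6, 8}, {1, 7}
Union of parts: {1, 2, 3, 4, 5, 6, 7, 8}
U = {1, 2, 3, 4, 5, 6, 7, 8}
All non-empty? True
Pairwise disjoint? True
Covers U? True

Yes, valid partition


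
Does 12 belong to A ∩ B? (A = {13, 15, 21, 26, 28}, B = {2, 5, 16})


A = {13, 15, 21, 26, 28}, B = {2, 5, 16}
A ∩ B = elements in both A and B
A ∩ B = ∅
Checking if 12 ∈ A ∩ B
12 is not in A ∩ B → False

12 ∉ A ∩ B


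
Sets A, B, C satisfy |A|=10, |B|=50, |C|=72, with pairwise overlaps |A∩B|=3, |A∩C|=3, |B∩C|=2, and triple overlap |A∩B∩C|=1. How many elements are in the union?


|A∪B∪C| = |A|+|B|+|C| - |A∩B|-|A∩C|-|B∩C| + |A∩B∩C|
= 10+50+72 - 3-3-2 + 1
= 132 - 8 + 1
= 125

|A ∪ B ∪ C| = 125


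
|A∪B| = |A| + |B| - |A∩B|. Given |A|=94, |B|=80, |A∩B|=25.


|A ∪ B| = |A| + |B| - |A ∩ B|
= 94 + 80 - 25
= 149

|A ∪ B| = 149


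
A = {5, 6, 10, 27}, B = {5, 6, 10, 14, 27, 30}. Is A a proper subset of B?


A ⊂ B requires: A ⊆ B AND A ≠ B.
A ⊆ B? Yes
A = B? No
A ⊂ B: Yes (A is a proper subset of B)

Yes, A ⊂ B


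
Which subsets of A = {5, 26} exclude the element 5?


A subset of A that omits 5 is a subset of A \ {5}, so there are 2^(n-1) = 2^1 = 2 of them.
Subsets excluding 5: ∅, {26}

Subsets excluding 5 (2 total): ∅, {26}


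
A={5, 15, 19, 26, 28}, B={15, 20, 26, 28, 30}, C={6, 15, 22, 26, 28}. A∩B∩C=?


A ∩ B = {15, 26, 28}
(A ∩ B) ∩ C = {15, 26, 28}

A ∩ B ∩ C = {15, 26, 28}


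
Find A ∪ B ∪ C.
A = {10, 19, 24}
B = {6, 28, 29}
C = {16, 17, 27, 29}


A ∪ B = {6, 10, 19, 24, 28, 29}
(A ∪ B) ∪ C = {6, 10, 16, 17, 19, 24, 27, 28, 29}

A ∪ B ∪ C = {6, 10, 16, 17, 19, 24, 27, 28, 29}


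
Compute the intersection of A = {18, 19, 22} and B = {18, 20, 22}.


A ∩ B = elements in both A and B
A = {18, 19, 22}
B = {18, 20, 22}
A ∩ B = {18, 22}

A ∩ B = {18, 22}


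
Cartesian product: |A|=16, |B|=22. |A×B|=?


|A × B| = |A| × |B|
= 16 × 22
= 352

|A × B| = 352


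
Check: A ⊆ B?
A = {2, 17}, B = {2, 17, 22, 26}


A ⊆ B means every element of A is in B.
All elements of A are in B.
So A ⊆ B.

Yes, A ⊆ B


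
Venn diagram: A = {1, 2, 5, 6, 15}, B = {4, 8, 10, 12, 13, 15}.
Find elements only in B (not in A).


A = {1, 2, 5, 6, 15}
B = {4, 8, 10, 12, 13, 15}
Region: only in B (not in A)
Elements: {4, 8, 10, 12, 13}

Elements only in B (not in A): {4, 8, 10, 12, 13}


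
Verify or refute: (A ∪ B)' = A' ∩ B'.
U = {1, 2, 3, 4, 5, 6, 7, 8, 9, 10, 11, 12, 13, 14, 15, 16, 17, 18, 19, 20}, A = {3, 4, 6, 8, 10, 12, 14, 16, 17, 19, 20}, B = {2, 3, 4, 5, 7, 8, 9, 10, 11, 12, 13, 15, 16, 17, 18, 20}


LHS: A ∪ B = {2, 3, 4, 5, 6, 7, 8, 9, 10, 11, 12, 13, 14, 15, 16, 17, 18, 19, 20}
(A ∪ B)' = U \ (A ∪ B) = {1}
A' = {1, 2, 5, 7, 9, 11, 13, 15, 18}, B' = {1, 6, 14, 19}
Claimed RHS: A' ∩ B' = {1}
Identity is VALID: LHS = RHS = {1} ✓

Identity is valid. (A ∪ B)' = A' ∩ B' = {1}


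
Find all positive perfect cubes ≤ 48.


Checking each candidate:
Condition: positive perfect cubes ≤ 48
Result = {1, 8, 27}

{1, 8, 27}


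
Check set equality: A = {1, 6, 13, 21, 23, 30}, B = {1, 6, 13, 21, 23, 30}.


Two sets are equal iff they have exactly the same elements.
A = {1, 6, 13, 21, 23, 30}
B = {1, 6, 13, 21, 23, 30}
Same elements → A = B

Yes, A = B


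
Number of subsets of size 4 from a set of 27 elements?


C(n,k) = n! / (k!(n-k)!)
C(27,4) = 27! / (4!23!)
= 17550

C(27,4) = 17550


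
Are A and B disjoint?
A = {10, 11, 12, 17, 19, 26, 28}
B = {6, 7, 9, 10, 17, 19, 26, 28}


Disjoint means A ∩ B = ∅.
A ∩ B = {10, 17, 19, 26, 28}
A ∩ B ≠ ∅, so A and B are NOT disjoint.

No, A and B are not disjoint (A ∩ B = {10, 17, 19, 26, 28})


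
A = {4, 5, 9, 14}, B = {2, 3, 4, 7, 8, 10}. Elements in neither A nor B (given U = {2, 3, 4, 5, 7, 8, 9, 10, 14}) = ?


A = {4, 5, 9, 14}
B = {2, 3, 4, 7, 8, 10}
Region: in neither A nor B (given U = {2, 3, 4, 5, 7, 8, 9, 10, 14})
Elements: ∅

Elements in neither A nor B (given U = {2, 3, 4, 5, 7, 8, 9, 10, 14}): ∅


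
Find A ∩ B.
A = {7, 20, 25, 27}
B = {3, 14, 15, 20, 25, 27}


A ∩ B = elements in both A and B
A = {7, 20, 25, 27}
B = {3, 14, 15, 20, 25, 27}
A ∩ B = {20, 25, 27}

A ∩ B = {20, 25, 27}


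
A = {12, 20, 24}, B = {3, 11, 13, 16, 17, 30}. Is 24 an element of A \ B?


A = {12, 20, 24}, B = {3, 11, 13, 16, 17, 30}
A \ B = elements in A but not in B
A \ B = {12, 20, 24}
Checking if 24 ∈ A \ B
24 is in A \ B → True

24 ∈ A \ B


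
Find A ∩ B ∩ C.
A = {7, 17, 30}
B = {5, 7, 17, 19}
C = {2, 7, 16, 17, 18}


A ∩ B = {7, 17}
(A ∩ B) ∩ C = {7, 17}

A ∩ B ∩ C = {7, 17}


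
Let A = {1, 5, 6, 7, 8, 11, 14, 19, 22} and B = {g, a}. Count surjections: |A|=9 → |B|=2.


n = |A| = 9, k = |B| = 2. Surjections via inclusion-exclusion:
S(n,k) = Σ(-1)^i × C(k,i) × (k-i)^n, i=0 to k
i=0: (-1)^0×C(2,0)×2^9 = 512
i=1: (-1)^1×C(2,1)×1^9 = -2
i=2: (-1)^2×C(2,2)×0^9 = 0
Total = 510

Number of surjections = 510


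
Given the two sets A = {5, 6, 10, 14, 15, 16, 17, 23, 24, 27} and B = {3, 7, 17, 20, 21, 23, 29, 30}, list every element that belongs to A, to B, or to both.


A ∪ B = all elements in A or B (or both)
A = {5, 6, 10, 14, 15, 16, 17, 23, 24, 27}
B = {3, 7, 17, 20, 21, 23, 29, 30}
A ∪ B = {3, 5, 6, 7, 10, 14, 15, 16, 17, 20, 21, 23, 24, 27, 29, 30}

A ∪ B = {3, 5, 6, 7, 10, 14, 15, 16, 17, 20, 21, 23, 24, 27, 29, 30}


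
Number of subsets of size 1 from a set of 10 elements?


C(n,k) = n! / (k!(n-k)!)
C(10,1) = 10! / (1!9!)
= 10

C(10,1) = 10


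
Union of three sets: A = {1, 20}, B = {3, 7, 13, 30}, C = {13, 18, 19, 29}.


A ∪ B = {1, 3, 7, 13, 20, 30}
(A ∪ B) ∪ C = {1, 3, 7, 13, 18, 19, 20, 29, 30}

A ∪ B ∪ C = {1, 3, 7, 13, 18, 19, 20, 29, 30}


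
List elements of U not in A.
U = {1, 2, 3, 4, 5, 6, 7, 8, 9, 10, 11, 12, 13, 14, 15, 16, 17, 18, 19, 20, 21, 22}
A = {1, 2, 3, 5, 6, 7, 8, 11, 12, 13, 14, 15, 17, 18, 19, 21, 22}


Aᶜ = U \ A = elements in U but not in A
U = {1, 2, 3, 4, 5, 6, 7, 8, 9, 10, 11, 12, 13, 14, 15, 16, 17, 18, 19, 20, 21, 22}
A = {1, 2, 3, 5, 6, 7, 8, 11, 12, 13, 14, 15, 17, 18, 19, 21, 22}
Aᶜ = {4, 9, 10, 16, 20}

Aᶜ = {4, 9, 10, 16, 20}


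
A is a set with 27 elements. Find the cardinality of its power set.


Number of subsets = 2^n
= 2^27
= 134217728

|P(A)| = 134217728


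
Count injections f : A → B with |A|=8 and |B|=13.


An injection sends each of |A| = 8 inputs to a distinct output in B.
# injections = |B|·(|B|-1)·…·(|B|-|A|+1) = 13! / (13 - 8)!
= 13 × 12 × 11 × 10 × 9 × 8 × 7 × 6
= 51891840

Number of injections = 51891840


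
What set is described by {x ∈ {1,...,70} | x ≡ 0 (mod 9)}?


Checking each candidate:
Condition: x in {1,...,70} with x ≡ 0 (mod 9)
Result = {9, 18, 27, 36, 45, 54, 63}

{9, 18, 27, 36, 45, 54, 63}


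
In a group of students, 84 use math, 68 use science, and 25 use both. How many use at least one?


|A ∪ B| = |A| + |B| - |A ∩ B|
= 84 + 68 - 25
= 127

|A ∪ B| = 127


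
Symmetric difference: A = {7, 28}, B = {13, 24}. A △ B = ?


A △ B = (A \ B) ∪ (B \ A) = elements in exactly one of A or B
A \ B = {7, 28}
B \ A = {13, 24}
A △ B = {7, 13, 24, 28}

A △ B = {7, 13, 24, 28}


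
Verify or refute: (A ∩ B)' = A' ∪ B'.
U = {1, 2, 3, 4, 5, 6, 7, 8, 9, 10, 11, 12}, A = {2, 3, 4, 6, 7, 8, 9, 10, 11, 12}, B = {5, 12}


LHS: A ∩ B = {12}
(A ∩ B)' = U \ (A ∩ B) = {1, 2, 3, 4, 5, 6, 7, 8, 9, 10, 11}
A' = {1, 5}, B' = {1, 2, 3, 4, 6, 7, 8, 9, 10, 11}
Claimed RHS: A' ∪ B' = {1, 2, 3, 4, 5, 6, 7, 8, 9, 10, 11}
Identity is VALID: LHS = RHS = {1, 2, 3, 4, 5, 6, 7, 8, 9, 10, 11} ✓

Identity is valid. (A ∩ B)' = A' ∪ B' = {1, 2, 3, 4, 5, 6, 7, 8, 9, 10, 11}


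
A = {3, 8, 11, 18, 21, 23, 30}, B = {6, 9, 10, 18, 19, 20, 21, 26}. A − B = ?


A \ B = elements in A but not in B
A = {3, 8, 11, 18, 21, 23, 30}
B = {6, 9, 10, 18, 19, 20, 21, 26}
Remove from A any elements in B
A \ B = {3, 8, 11, 23, 30}

A \ B = {3, 8, 11, 23, 30}


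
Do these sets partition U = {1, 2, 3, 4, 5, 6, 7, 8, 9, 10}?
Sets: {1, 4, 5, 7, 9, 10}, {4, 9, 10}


A partition requires: (1) non-empty parts, (2) pairwise disjoint, (3) union = U
Parts: {1, 4, 5, 7, 9, 10}, {4, 9, 10}
Union of parts: {1, 4, 5, 7, 9, 10}
U = {1, 2, 3, 4, 5, 6, 7, 8, 9, 10}
All non-empty? True
Pairwise disjoint? False
Covers U? False

No, not a valid partition


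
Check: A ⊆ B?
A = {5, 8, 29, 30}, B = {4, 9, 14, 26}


A ⊆ B means every element of A is in B.
Elements in A not in B: {5, 8, 29, 30}
So A ⊄ B.

No, A ⊄ B


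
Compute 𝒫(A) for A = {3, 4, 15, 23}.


|A| = 4, so |P(A)| = 2^4 = 16
Enumerate subsets by cardinality (0 to 4):
∅, {3}, {4}, {15}, {23}, {3, 4}, {3, 15}, {3, 23}, {4, 15}, {4, 23}, {15, 23}, {3, 4, 15}, {3, 4, 23}, {3, 15, 23}, {4, 15, 23}, {3, 4, 15, 23}

P(A) has 16 subsets: ∅, {3}, {4}, {15}, {23}, {3, 4}, {3, 15}, {3, 23}, {4, 15}, {4, 23}, {15, 23}, {3, 4, 15}, {3, 4, 23}, {3, 15, 23}, {4, 15, 23}, {3, 4, 15, 23}


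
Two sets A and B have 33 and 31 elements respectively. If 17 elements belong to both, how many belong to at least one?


|A ∪ B| = |A| + |B| - |A ∩ B|
= 33 + 31 - 17
= 47

|A ∪ B| = 47


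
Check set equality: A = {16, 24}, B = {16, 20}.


Two sets are equal iff they have exactly the same elements.
A = {16, 24}
B = {16, 20}
Differences: {20, 24}
A ≠ B

No, A ≠ B


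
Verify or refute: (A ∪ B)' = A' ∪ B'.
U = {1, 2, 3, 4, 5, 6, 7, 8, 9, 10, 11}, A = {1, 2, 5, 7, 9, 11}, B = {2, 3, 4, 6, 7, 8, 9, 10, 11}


LHS: A ∪ B = {1, 2, 3, 4, 5, 6, 7, 8, 9, 10, 11}
(A ∪ B)' = U \ (A ∪ B) = ∅
A' = {3, 4, 6, 8, 10}, B' = {1, 5}
Claimed RHS: A' ∪ B' = {1, 3, 4, 5, 6, 8, 10}
Identity is INVALID: LHS = ∅ but the RHS claimed here equals {1, 3, 4, 5, 6, 8, 10}. The correct form is (A ∪ B)' = A' ∩ B'.

Identity is invalid: (A ∪ B)' = ∅ but A' ∪ B' = {1, 3, 4, 5, 6, 8, 10}. The correct De Morgan law is (A ∪ B)' = A' ∩ B'.


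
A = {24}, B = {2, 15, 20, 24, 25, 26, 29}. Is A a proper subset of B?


A ⊂ B requires: A ⊆ B AND A ≠ B.
A ⊆ B? Yes
A = B? No
A ⊂ B: Yes (A is a proper subset of B)

Yes, A ⊂ B


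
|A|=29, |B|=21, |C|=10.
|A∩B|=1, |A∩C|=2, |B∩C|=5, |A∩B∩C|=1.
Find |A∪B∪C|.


|A∪B∪C| = |A|+|B|+|C| - |A∩B|-|A∩C|-|B∩C| + |A∩B∩C|
= 29+21+10 - 1-2-5 + 1
= 60 - 8 + 1
= 53

|A ∪ B ∪ C| = 53


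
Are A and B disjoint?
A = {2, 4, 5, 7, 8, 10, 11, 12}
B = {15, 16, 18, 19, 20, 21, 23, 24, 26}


Disjoint means A ∩ B = ∅.
A ∩ B = ∅
A ∩ B = ∅, so A and B are disjoint.

Yes, A and B are disjoint


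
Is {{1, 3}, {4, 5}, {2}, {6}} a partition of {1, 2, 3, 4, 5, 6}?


A partition requires: (1) non-empty parts, (2) pairwise disjoint, (3) union = U
Parts: {1, 3}, {4, 5}, {2}, {6}
Union of parts: {1, 2, 3, 4, 5, 6}
U = {1, 2, 3, 4, 5, 6}
All non-empty? True
Pairwise disjoint? True
Covers U? True

Yes, valid partition


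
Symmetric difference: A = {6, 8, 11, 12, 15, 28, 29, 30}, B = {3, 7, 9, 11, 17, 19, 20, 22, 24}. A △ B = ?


A △ B = (A \ B) ∪ (B \ A) = elements in exactly one of A or B
A \ B = {6, 8, 12, 15, 28, 29, 30}
B \ A = {3, 7, 9, 17, 19, 20, 22, 24}
A △ B = {3, 6, 7, 8, 9, 12, 15, 17, 19, 20, 22, 24, 28, 29, 30}

A △ B = {3, 6, 7, 8, 9, 12, 15, 17, 19, 20, 22, 24, 28, 29, 30}


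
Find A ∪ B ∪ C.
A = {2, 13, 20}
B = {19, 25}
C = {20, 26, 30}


A ∪ B = {2, 13, 19, 20, 25}
(A ∪ B) ∪ C = {2, 13, 19, 20, 25, 26, 30}

A ∪ B ∪ C = {2, 13, 19, 20, 25, 26, 30}


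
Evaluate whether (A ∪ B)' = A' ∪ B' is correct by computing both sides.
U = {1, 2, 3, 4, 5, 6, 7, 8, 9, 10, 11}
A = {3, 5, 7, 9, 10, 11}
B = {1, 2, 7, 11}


LHS: A ∪ B = {1, 2, 3, 5, 7, 9, 10, 11}
(A ∪ B)' = U \ (A ∪ B) = {4, 6, 8}
A' = {1, 2, 4, 6, 8}, B' = {3, 4, 5, 6, 8, 9, 10}
Claimed RHS: A' ∪ B' = {1, 2, 3, 4, 5, 6, 8, 9, 10}
Identity is INVALID: LHS = {4, 6, 8} but the RHS claimed here equals {1, 2, 3, 4, 5, 6, 8, 9, 10}. The correct form is (A ∪ B)' = A' ∩ B'.

Identity is invalid: (A ∪ B)' = {4, 6, 8} but A' ∪ B' = {1, 2, 3, 4, 5, 6, 8, 9, 10}. The correct De Morgan law is (A ∪ B)' = A' ∩ B'.


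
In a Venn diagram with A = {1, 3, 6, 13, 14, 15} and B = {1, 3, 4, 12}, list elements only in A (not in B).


A = {1, 3, 6, 13, 14, 15}
B = {1, 3, 4, 12}
Region: only in A (not in B)
Elements: {6, 13, 14, 15}

Elements only in A (not in B): {6, 13, 14, 15}


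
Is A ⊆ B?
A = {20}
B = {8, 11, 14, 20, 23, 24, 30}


A ⊆ B means every element of A is in B.
All elements of A are in B.
So A ⊆ B.

Yes, A ⊆ B


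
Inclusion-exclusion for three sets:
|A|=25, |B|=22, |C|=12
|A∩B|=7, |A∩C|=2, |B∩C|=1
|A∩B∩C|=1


|A∪B∪C| = |A|+|B|+|C| - |A∩B|-|A∩C|-|B∩C| + |A∩B∩C|
= 25+22+12 - 7-2-1 + 1
= 59 - 10 + 1
= 50

|A ∪ B ∪ C| = 50


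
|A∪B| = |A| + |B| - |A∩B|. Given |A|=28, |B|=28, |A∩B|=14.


|A ∪ B| = |A| + |B| - |A ∩ B|
= 28 + 28 - 14
= 42

|A ∪ B| = 42


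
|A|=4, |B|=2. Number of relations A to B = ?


A relation from A to B is any subset of A × B.
|A × B| = 4 × 2 = 8
# relations = 2^|A × B| = 2^8 = 256

Number of relations = 256


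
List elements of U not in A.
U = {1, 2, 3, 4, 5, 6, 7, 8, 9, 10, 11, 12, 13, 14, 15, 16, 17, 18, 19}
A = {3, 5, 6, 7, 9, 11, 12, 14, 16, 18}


Aᶜ = U \ A = elements in U but not in A
U = {1, 2, 3, 4, 5, 6, 7, 8, 9, 10, 11, 12, 13, 14, 15, 16, 17, 18, 19}
A = {3, 5, 6, 7, 9, 11, 12, 14, 16, 18}
Aᶜ = {1, 2, 4, 8, 10, 13, 15, 17, 19}

Aᶜ = {1, 2, 4, 8, 10, 13, 15, 17, 19}


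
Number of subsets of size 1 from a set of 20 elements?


C(n,k) = n! / (k!(n-k)!)
C(20,1) = 20! / (1!19!)
= 20

C(20,1) = 20


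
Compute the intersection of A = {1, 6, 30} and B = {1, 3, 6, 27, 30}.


A ∩ B = elements in both A and B
A = {1, 6, 30}
B = {1, 3, 6, 27, 30}
A ∩ B = {1, 6, 30}

A ∩ B = {1, 6, 30}


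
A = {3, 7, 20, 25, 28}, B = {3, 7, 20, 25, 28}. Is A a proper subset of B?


A ⊂ B requires: A ⊆ B AND A ≠ B.
A ⊆ B? Yes
A = B? Yes
A = B, so A is not a PROPER subset.

No, A is not a proper subset of B


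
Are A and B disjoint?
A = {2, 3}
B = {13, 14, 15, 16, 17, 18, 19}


Disjoint means A ∩ B = ∅.
A ∩ B = ∅
A ∩ B = ∅, so A and B are disjoint.

Yes, A and B are disjoint


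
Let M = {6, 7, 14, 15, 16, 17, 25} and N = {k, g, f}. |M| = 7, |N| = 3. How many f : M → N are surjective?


n = |M| = 7, k = |N| = 3. Surjections via inclusion-exclusion:
S(n,k) = Σ(-1)^i × C(k,i) × (k-i)^n, i=0 to k
i=0: (-1)^0×C(3,0)×3^7 = 2187
i=1: (-1)^1×C(3,1)×2^7 = -384
i=2: (-1)^2×C(3,2)×1^7 = 3
i=3: (-1)^3×C(3,3)×0^7 = 0
Total = 1806

Number of surjections = 1806


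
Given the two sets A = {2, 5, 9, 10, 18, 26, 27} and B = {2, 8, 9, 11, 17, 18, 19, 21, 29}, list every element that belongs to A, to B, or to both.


A ∪ B = all elements in A or B (or both)
A = {2, 5, 9, 10, 18, 26, 27}
B = {2, 8, 9, 11, 17, 18, 19, 21, 29}
A ∪ B = {2, 5, 8, 9, 10, 11, 17, 18, 19, 21, 26, 27, 29}

A ∪ B = {2, 5, 8, 9, 10, 11, 17, 18, 19, 21, 26, 27, 29}


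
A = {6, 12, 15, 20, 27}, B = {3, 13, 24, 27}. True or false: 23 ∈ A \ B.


A = {6, 12, 15, 20, 27}, B = {3, 13, 24, 27}
A \ B = elements in A but not in B
A \ B = {6, 12, 15, 20}
Checking if 23 ∈ A \ B
23 is not in A \ B → False

23 ∉ A \ B


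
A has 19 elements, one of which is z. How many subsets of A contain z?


Subsets of A containing z correspond to subsets of A \ {z}, which has 18 elements.
Count = 2^(n-1) = 2^18
= 262144

Number of subsets containing z = 262144


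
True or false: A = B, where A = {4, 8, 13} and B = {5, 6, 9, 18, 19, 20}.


Two sets are equal iff they have exactly the same elements.
A = {4, 8, 13}
B = {5, 6, 9, 18, 19, 20}
Differences: {4, 5, 6, 8, 9, 13, 18, 19, 20}
A ≠ B

No, A ≠ B


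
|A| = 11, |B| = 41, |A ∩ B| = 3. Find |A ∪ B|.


|A ∪ B| = |A| + |B| - |A ∩ B|
= 11 + 41 - 3
= 49

|A ∪ B| = 49


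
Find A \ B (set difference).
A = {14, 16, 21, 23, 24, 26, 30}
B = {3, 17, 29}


A \ B = elements in A but not in B
A = {14, 16, 21, 23, 24, 26, 30}
B = {3, 17, 29}
Remove from A any elements in B
A \ B = {14, 16, 21, 23, 24, 26, 30}

A \ B = {14, 16, 21, 23, 24, 26, 30}


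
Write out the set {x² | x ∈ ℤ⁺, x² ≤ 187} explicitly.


Checking each candidate:
Condition: positive perfect squares ≤ 187
Result = {1, 4, 9, 16, 25, 36, 49, 64, 81, 100, 121, 144, 169}

{1, 4, 9, 16, 25, 36, 49, 64, 81, 100, 121, 144, 169}


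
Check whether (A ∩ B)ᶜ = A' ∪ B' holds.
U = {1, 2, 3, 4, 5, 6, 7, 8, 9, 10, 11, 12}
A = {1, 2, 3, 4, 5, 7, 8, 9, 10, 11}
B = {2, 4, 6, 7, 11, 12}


LHS: A ∩ B = {2, 4, 7, 11}
(A ∩ B)' = U \ (A ∩ B) = {1, 3, 5, 6, 8, 9, 10, 12}
A' = {6, 12}, B' = {1, 3, 5, 8, 9, 10}
Claimed RHS: A' ∪ B' = {1, 3, 5, 6, 8, 9, 10, 12}
Identity is VALID: LHS = RHS = {1, 3, 5, 6, 8, 9, 10, 12} ✓

Identity is valid. (A ∩ B)' = A' ∪ B' = {1, 3, 5, 6, 8, 9, 10, 12}


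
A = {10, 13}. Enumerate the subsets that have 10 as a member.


A subset of A contains 10 iff the remaining 1 elements form any subset of A \ {10}.
Count: 2^(n-1) = 2^1 = 2
Subsets containing 10: {10}, {10, 13}

Subsets containing 10 (2 total): {10}, {10, 13}


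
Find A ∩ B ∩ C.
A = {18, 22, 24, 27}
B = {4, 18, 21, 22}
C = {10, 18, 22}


A ∩ B = {18, 22}
(A ∩ B) ∩ C = {18, 22}

A ∩ B ∩ C = {18, 22}


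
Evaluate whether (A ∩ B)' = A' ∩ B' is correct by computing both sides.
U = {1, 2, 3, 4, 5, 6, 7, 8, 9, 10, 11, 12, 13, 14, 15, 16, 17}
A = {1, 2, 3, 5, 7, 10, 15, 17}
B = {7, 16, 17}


LHS: A ∩ B = {7, 17}
(A ∩ B)' = U \ (A ∩ B) = {1, 2, 3, 4, 5, 6, 8, 9, 10, 11, 12, 13, 14, 15, 16}
A' = {4, 6, 8, 9, 11, 12, 13, 14, 16}, B' = {1, 2, 3, 4, 5, 6, 8, 9, 10, 11, 12, 13, 14, 15}
Claimed RHS: A' ∩ B' = {4, 6, 8, 9, 11, 12, 13, 14}
Identity is INVALID: LHS = {1, 2, 3, 4, 5, 6, 8, 9, 10, 11, 12, 13, 14, 15, 16} but the RHS claimed here equals {4, 6, 8, 9, 11, 12, 13, 14}. The correct form is (A ∩ B)' = A' ∪ B'.

Identity is invalid: (A ∩ B)' = {1, 2, 3, 4, 5, 6, 8, 9, 10, 11, 12, 13, 14, 15, 16} but A' ∩ B' = {4, 6, 8, 9, 11, 12, 13, 14}. The correct De Morgan law is (A ∩ B)' = A' ∪ B'.


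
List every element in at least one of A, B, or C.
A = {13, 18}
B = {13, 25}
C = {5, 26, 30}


A ∪ B = {13, 18, 25}
(A ∪ B) ∪ C = {5, 13, 18, 25, 26, 30}

A ∪ B ∪ C = {5, 13, 18, 25, 26, 30}


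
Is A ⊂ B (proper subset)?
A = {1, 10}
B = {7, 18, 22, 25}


A ⊂ B requires: A ⊆ B AND A ≠ B.
A ⊆ B? No
A ⊄ B, so A is not a proper subset.

No, A is not a proper subset of B


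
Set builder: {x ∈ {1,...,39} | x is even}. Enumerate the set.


Checking each candidate:
Condition: even numbers in {1,...,39}
Result = {2, 4, 6, 8, 10, 12, 14, 16, 18, 20, 22, 24, 26, 28, 30, 32, 34, 36, 38}

{2, 4, 6, 8, 10, 12, 14, 16, 18, 20, 22, 24, 26, 28, 30, 32, 34, 36, 38}
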